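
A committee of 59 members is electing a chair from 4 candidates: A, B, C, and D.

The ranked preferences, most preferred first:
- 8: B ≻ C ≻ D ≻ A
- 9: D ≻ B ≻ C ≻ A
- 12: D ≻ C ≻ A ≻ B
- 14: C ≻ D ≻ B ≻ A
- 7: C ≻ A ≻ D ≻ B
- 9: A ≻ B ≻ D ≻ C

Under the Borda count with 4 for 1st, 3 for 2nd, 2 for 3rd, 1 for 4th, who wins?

D

A: 8×1 + 9×1 + 12×2 + 14×1 + 7×3 + 9×4 = 112
B: 8×4 + 9×3 + 12×1 + 14×2 + 7×1 + 9×3 = 133
C: 8×3 + 9×2 + 12×3 + 14×4 + 7×4 + 9×1 = 171
D: 8×2 + 9×4 + 12×4 + 14×3 + 7×2 + 9×2 = 174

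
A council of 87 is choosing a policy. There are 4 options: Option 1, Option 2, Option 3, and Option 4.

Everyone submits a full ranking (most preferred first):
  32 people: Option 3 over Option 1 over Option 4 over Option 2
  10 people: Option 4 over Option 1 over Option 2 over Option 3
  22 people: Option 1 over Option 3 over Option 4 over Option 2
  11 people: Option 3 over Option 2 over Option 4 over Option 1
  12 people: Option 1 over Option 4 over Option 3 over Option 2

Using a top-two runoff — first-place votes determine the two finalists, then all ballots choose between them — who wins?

Option 1

Round 1 first-place votes: Option 1 34, Option 2 0, Option 3 43, Option 4 10. Option 3 and Option 1 advance.
Runoff: Option 3 is ranked above Option 1 on 43 ballots, Option 1 above Option 3 on 44.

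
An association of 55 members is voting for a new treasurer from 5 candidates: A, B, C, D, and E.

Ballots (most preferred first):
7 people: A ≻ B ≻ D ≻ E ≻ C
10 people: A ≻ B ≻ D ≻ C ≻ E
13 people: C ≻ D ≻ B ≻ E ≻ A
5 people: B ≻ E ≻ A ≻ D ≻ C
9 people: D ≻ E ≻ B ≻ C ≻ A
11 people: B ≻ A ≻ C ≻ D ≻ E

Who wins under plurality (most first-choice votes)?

First-place votes: A 17, B 16, C 13, D 9, E 0.

A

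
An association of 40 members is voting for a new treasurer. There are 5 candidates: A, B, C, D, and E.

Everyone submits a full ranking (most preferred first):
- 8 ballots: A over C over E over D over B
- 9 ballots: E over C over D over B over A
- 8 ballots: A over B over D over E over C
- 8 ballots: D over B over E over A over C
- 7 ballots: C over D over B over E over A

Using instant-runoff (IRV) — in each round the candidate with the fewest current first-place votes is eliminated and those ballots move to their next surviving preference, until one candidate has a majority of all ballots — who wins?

D

Round 1: A 16, B 0, C 7, D 8, E 9. B eliminated.
Round 2: A 16, C 7, D 8, E 9. C eliminated.
Round 3: A 16, D 15, E 9. E eliminated.
Round 4: A 16, D 24. D has a majority (≥21).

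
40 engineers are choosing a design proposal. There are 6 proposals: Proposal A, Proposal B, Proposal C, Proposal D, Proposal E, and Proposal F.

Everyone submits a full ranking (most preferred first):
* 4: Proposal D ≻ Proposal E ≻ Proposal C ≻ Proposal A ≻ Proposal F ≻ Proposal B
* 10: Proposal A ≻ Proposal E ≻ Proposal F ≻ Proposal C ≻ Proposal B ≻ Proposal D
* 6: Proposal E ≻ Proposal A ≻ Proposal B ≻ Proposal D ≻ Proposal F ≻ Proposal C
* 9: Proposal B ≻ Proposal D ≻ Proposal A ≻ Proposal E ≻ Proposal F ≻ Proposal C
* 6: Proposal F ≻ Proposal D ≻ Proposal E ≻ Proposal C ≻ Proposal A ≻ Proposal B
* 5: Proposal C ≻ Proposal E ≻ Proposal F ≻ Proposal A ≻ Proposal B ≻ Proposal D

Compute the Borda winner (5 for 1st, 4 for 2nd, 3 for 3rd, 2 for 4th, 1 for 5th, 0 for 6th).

Proposal A: 4×2 + 10×5 + 6×4 + 9×3 + 6×1 + 5×2 = 125
Proposal B: 4×0 + 10×1 + 6×3 + 9×5 + 6×0 + 5×1 = 78
Proposal C: 4×3 + 10×2 + 6×0 + 9×0 + 6×2 + 5×5 = 69
Proposal D: 4×5 + 10×0 + 6×2 + 9×4 + 6×4 + 5×0 = 92
Proposal E: 4×4 + 10×4 + 6×5 + 9×2 + 6×3 + 5×4 = 142
Proposal F: 4×1 + 10×3 + 6×1 + 9×1 + 6×5 + 5×3 = 94

Proposal E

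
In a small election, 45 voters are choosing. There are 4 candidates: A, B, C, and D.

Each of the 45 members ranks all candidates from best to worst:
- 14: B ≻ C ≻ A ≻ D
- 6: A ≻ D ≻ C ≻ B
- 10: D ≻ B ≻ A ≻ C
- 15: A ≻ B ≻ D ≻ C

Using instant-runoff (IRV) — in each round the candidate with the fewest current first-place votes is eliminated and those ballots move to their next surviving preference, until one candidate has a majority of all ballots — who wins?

Round 1: A 21, B 14, C 0, D 10. C eliminated.
Round 2: A 21, B 14, D 10. D eliminated.
Round 3: A 21, B 24. B has a majority (≥23).

B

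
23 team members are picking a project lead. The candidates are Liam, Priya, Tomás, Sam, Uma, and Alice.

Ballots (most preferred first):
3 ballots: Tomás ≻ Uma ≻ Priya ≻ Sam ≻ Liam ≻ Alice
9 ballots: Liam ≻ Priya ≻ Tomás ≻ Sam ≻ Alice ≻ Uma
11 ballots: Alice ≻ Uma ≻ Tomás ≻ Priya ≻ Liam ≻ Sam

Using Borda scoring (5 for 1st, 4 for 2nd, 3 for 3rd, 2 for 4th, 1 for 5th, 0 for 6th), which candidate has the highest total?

Liam: 3×1 + 9×5 + 11×1 = 59
Priya: 3×3 + 9×4 + 11×2 = 67
Tomás: 3×5 + 9×3 + 11×3 = 75
Sam: 3×2 + 9×2 + 11×0 = 24
Uma: 3×4 + 9×0 + 11×4 = 56
Alice: 3×0 + 9×1 + 11×5 = 64

Tomás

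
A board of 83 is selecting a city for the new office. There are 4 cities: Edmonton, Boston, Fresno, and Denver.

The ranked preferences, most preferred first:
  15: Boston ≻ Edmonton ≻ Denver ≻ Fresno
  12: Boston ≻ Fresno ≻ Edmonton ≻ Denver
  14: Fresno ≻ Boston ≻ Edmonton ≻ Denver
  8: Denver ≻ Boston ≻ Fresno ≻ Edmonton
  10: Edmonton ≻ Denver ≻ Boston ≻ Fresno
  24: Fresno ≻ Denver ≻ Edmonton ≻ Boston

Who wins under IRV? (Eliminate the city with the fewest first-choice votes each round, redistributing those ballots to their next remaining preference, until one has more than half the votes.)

Boston

Round 1: Edmonton 10, Boston 27, Fresno 38, Denver 8. Denver eliminated.
Round 2: Edmonton 10, Boston 35, Fresno 38. Edmonton eliminated.
Round 3: Boston 45, Fresno 38. Boston has a majority (≥42).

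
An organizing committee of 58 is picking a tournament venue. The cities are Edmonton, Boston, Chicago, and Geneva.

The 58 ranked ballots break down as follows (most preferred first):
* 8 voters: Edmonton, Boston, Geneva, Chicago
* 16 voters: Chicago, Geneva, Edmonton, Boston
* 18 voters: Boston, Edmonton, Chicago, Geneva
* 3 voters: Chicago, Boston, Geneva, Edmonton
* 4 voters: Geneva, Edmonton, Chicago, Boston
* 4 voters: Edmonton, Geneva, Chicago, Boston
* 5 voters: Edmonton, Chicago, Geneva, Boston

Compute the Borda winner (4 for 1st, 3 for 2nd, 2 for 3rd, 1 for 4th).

Edmonton: 8×4 + 16×2 + 18×3 + 3×1 + 4×3 + 4×4 + 5×4 = 169
Boston: 8×3 + 16×1 + 18×4 + 3×3 + 4×1 + 4×1 + 5×1 = 134
Chicago: 8×1 + 16×4 + 18×2 + 3×4 + 4×2 + 4×2 + 5×3 = 151
Geneva: 8×2 + 16×3 + 18×1 + 3×2 + 4×4 + 4×3 + 5×2 = 126

Edmonton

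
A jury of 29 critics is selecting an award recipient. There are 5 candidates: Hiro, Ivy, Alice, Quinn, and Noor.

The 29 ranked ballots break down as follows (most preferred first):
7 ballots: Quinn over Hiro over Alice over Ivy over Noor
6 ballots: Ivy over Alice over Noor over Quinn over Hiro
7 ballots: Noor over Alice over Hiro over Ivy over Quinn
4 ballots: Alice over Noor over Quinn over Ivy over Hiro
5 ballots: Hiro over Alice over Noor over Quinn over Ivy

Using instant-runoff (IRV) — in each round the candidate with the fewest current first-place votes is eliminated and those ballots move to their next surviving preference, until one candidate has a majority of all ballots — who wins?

Noor

Round 1: Hiro 5, Ivy 6, Alice 4, Quinn 7, Noor 7. Alice eliminated.
Round 2: Hiro 5, Ivy 6, Quinn 7, Noor 11. Hiro eliminated.
Round 3: Ivy 6, Quinn 7, Noor 16. Noor has a majority (≥15).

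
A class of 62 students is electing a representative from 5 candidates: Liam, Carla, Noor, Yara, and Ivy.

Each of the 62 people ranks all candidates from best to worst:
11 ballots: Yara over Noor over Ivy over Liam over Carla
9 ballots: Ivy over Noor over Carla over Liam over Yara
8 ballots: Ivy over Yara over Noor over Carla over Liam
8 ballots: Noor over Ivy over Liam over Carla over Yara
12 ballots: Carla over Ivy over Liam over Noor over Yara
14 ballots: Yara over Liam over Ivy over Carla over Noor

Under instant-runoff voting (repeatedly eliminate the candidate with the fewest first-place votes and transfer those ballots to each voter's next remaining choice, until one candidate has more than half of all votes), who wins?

Round 1: Liam 0, Carla 12, Noor 8, Yara 25, Ivy 17. Liam eliminated.
Round 2: Carla 12, Noor 8, Yara 25, Ivy 17. Noor eliminated.
Round 3: Carla 12, Yara 25, Ivy 25. Carla eliminated.
Round 4: Yara 25, Ivy 37. Ivy has a majority (≥32).

Ivy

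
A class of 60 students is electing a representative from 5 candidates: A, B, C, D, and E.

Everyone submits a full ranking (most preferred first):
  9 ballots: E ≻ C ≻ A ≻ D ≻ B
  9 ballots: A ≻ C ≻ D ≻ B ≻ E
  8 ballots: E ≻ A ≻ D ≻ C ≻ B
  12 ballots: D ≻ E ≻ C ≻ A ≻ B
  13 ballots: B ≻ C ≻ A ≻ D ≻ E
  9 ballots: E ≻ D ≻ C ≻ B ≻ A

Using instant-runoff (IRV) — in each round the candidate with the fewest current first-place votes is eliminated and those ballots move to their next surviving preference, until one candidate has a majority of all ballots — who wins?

Round 1: A 9, B 13, C 0, D 12, E 26. C eliminated.
Round 2: A 9, B 13, D 12, E 26. A eliminated.
Round 3: B 13, D 21, E 26. B eliminated.
Round 4: D 34, E 26. D has a majority (≥31).

D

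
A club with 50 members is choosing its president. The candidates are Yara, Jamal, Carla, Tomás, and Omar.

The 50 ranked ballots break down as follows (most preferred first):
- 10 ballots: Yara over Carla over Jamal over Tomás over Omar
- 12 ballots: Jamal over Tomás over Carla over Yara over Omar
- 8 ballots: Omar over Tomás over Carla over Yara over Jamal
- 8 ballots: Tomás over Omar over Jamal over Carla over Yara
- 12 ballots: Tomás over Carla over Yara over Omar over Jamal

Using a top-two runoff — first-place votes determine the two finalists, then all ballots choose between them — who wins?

Round 1 first-place votes: Yara 10, Jamal 12, Carla 0, Tomás 20, Omar 8. Tomás and Jamal advance.
Runoff: Tomás is ranked above Jamal on 28 ballots, Jamal above Tomás on 22.

Tomás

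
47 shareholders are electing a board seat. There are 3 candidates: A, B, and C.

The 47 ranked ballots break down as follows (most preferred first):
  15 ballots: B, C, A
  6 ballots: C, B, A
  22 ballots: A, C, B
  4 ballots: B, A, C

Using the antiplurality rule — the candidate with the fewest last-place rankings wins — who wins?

C

Last-place votes: A 21, B 22, C 4.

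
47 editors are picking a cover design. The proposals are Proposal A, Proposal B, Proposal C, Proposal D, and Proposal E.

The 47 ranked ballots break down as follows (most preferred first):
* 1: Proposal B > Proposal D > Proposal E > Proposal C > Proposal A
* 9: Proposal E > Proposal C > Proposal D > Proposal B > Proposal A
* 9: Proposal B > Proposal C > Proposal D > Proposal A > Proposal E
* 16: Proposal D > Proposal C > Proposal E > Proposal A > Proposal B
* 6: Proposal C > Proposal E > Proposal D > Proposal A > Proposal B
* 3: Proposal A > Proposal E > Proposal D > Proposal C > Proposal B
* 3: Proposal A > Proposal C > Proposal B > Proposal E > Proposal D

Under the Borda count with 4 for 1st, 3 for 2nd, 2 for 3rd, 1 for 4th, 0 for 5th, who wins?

Proposal C

Proposal A: 1×0 + 9×0 + 9×1 + 16×1 + 6×1 + 3×4 + 3×4 = 55
Proposal B: 1×4 + 9×1 + 9×4 + 16×0 + 6×0 + 3×0 + 3×2 = 55
Proposal C: 1×1 + 9×3 + 9×3 + 16×3 + 6×4 + 3×1 + 3×3 = 139
Proposal D: 1×3 + 9×2 + 9×2 + 16×4 + 6×2 + 3×2 + 3×0 = 121
Proposal E: 1×2 + 9×4 + 9×0 + 16×2 + 6×3 + 3×3 + 3×1 = 100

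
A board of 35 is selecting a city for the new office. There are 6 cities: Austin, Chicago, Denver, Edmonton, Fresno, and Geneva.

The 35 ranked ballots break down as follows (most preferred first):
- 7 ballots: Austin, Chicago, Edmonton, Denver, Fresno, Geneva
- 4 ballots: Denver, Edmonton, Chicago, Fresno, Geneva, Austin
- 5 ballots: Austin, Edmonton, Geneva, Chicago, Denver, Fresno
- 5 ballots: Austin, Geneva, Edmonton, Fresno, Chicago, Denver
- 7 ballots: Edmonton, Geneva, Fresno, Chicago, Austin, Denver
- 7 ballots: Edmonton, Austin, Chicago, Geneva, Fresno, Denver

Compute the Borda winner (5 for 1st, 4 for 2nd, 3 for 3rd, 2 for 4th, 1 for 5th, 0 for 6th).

Austin: 7×5 + 4×0 + 5×5 + 5×5 + 7×1 + 7×4 = 120
Chicago: 7×4 + 4×3 + 5×2 + 5×1 + 7×2 + 7×3 = 90
Denver: 7×2 + 4×5 + 5×1 + 5×0 + 7×0 + 7×0 = 39
Edmonton: 7×3 + 4×4 + 5×4 + 5×3 + 7×5 + 7×5 = 142
Fresno: 7×1 + 4×2 + 5×0 + 5×2 + 7×3 + 7×1 = 53
Geneva: 7×0 + 4×1 + 5×3 + 5×4 + 7×4 + 7×2 = 81

Edmonton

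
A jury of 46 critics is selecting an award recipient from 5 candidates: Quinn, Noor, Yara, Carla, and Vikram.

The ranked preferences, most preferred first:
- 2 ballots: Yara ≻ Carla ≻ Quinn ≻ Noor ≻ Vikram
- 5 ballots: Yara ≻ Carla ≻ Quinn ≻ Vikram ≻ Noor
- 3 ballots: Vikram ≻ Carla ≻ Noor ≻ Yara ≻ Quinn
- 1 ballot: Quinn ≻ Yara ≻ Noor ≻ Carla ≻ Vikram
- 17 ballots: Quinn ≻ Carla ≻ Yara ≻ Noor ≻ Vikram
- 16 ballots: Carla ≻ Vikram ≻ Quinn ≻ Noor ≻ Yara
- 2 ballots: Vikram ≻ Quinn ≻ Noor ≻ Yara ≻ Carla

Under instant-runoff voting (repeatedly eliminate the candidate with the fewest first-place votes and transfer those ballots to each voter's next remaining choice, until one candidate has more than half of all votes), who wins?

Carla

Round 1: Quinn 18, Noor 0, Yara 7, Carla 16, Vikram 5. Noor eliminated.
Round 2: Quinn 18, Yara 7, Carla 16, Vikram 5. Vikram eliminated.
Round 3: Quinn 20, Yara 7, Carla 19. Yara eliminated.
Round 4: Quinn 20, Carla 26. Carla has a majority (≥24).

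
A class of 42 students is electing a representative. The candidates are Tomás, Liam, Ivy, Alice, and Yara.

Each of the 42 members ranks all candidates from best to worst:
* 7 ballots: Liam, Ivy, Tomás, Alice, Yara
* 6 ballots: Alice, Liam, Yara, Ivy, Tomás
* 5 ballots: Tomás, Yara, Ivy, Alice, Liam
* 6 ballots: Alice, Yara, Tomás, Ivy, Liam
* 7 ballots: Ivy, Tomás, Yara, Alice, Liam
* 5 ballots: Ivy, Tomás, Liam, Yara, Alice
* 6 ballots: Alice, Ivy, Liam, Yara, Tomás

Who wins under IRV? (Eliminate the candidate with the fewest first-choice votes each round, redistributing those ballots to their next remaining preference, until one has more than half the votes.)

Ivy

Round 1: Tomás 5, Liam 7, Ivy 12, Alice 18, Yara 0. Yara eliminated.
Round 2: Tomás 5, Liam 7, Ivy 12, Alice 18. Tomás eliminated.
Round 3: Liam 7, Ivy 17, Alice 18. Liam eliminated.
Round 4: Ivy 24, Alice 18. Ivy has a majority (≥22).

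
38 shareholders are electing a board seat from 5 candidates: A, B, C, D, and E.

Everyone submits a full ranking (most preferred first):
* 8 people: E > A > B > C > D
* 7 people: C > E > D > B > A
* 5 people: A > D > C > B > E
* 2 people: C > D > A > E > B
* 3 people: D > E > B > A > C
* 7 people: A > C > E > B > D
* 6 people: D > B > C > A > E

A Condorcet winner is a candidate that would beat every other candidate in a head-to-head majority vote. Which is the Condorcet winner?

A vs B: 22–16
A vs C: 23–15
A vs D: 20–18
A vs E: 20–18
A beats every other candidate.

A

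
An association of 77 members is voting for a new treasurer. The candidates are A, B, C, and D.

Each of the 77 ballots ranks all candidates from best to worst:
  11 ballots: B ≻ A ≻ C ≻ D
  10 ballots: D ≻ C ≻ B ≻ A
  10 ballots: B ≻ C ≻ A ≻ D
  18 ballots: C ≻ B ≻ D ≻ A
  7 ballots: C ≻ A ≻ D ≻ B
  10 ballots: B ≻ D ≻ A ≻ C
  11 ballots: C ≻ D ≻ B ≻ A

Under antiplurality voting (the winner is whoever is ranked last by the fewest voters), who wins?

Last-place votes: A 39, B 7, C 10, D 21.

B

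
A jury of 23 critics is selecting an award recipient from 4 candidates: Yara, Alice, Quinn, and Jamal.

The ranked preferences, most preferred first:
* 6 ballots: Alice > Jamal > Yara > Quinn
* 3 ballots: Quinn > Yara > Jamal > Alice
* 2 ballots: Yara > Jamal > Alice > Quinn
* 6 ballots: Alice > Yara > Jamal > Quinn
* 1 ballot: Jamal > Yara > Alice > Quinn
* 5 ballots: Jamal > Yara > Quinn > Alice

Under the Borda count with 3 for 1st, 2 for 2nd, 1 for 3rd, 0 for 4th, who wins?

Yara: 6×1 + 3×2 + 2×3 + 6×2 + 1×2 + 5×2 = 42
Alice: 6×3 + 3×0 + 2×1 + 6×3 + 1×1 + 5×0 = 39
Quinn: 6×0 + 3×3 + 2×0 + 6×0 + 1×0 + 5×1 = 14
Jamal: 6×2 + 3×1 + 2×2 + 6×1 + 1×3 + 5×3 = 43

Jamal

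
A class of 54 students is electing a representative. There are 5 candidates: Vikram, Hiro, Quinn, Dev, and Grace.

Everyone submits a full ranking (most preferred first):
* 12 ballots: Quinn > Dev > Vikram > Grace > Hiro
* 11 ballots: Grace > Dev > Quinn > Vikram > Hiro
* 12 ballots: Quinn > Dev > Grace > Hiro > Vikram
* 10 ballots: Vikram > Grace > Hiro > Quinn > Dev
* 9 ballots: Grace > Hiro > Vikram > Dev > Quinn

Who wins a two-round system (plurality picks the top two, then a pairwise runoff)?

Round 1 first-place votes: Vikram 10, Hiro 0, Quinn 24, Dev 0, Grace 20. Quinn and Grace advance.
Runoff: Quinn is ranked above Grace on 24 ballots, Grace above Quinn on 30.

Grace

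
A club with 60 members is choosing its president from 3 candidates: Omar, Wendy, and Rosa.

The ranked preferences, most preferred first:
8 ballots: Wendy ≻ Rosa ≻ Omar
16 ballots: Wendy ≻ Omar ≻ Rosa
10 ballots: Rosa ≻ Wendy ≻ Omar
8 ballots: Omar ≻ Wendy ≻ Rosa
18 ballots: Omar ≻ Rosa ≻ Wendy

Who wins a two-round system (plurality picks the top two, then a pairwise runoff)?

Wendy

Round 1 first-place votes: Omar 26, Wendy 24, Rosa 10. Omar and Wendy advance.
Runoff: Omar is ranked above Wendy on 26 ballots, Wendy above Omar on 34.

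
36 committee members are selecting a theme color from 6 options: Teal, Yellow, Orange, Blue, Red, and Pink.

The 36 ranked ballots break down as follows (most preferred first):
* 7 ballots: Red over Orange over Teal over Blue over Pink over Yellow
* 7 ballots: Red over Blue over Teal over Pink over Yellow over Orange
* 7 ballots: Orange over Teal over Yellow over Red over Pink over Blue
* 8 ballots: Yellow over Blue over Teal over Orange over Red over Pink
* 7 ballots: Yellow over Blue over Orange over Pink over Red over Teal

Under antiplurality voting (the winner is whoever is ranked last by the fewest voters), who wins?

Red

Last-place votes: Teal 7, Yellow 7, Orange 7, Blue 7, Red 0, Pink 8.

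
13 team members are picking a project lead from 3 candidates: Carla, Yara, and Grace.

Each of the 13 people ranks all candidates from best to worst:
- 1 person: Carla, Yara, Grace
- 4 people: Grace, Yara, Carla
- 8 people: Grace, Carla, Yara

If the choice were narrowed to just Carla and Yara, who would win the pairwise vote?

Carla

Carla is ranked above Yara on 9 ballots; Yara above Carla on 4.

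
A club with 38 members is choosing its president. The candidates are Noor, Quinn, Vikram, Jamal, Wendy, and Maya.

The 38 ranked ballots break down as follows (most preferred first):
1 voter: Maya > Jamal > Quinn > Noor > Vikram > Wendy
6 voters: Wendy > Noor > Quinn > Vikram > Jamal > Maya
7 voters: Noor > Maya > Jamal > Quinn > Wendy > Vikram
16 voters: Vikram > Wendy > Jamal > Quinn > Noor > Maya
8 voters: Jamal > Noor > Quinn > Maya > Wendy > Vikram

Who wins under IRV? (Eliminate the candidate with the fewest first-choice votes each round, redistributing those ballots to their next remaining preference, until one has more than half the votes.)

Noor

Round 1: Noor 7, Quinn 0, Vikram 16, Jamal 8, Wendy 6, Maya 1. Quinn eliminated.
Round 2: Noor 7, Vikram 16, Jamal 8, Wendy 6, Maya 1. Maya eliminated.
Round 3: Noor 7, Vikram 16, Jamal 9, Wendy 6. Wendy eliminated.
Round 4: Noor 13, Vikram 16, Jamal 9. Jamal eliminated.
Round 5: Noor 22, Vikram 16. Noor has a majority (≥20).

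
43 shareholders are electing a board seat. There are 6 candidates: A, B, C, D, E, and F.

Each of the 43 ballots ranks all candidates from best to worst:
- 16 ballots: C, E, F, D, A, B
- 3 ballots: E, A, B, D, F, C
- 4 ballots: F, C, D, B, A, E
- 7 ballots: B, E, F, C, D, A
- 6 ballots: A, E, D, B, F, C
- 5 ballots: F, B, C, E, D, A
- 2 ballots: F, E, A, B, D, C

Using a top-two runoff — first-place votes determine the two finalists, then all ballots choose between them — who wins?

Round 1 first-place votes: A 6, B 7, C 16, D 0, E 3, F 11. C and F advance.
Runoff: C is ranked above F on 16 ballots, F above C on 27.

F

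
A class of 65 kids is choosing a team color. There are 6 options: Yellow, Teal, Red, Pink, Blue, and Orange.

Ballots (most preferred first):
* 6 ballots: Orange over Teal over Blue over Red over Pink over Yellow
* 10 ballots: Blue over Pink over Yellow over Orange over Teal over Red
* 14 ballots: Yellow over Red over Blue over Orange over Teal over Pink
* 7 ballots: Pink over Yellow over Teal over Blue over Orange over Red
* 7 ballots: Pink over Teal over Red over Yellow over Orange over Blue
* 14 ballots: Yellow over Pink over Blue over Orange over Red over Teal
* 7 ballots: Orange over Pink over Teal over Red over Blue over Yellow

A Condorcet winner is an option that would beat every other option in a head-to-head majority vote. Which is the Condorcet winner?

Pink vs Yellow: 37–28
Pink vs Teal: 45–20
Pink vs Red: 45–20
Pink vs Blue: 35–30
Pink vs Orange: 38–27
Pink beats every other option.

Pink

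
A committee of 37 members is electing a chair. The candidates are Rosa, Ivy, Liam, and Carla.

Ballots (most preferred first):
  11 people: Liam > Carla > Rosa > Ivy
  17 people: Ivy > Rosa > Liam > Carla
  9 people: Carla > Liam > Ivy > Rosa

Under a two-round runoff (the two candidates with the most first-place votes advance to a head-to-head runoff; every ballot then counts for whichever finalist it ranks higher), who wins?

Liam

Round 1 first-place votes: Rosa 0, Ivy 17, Liam 11, Carla 9. Ivy and Liam advance.
Runoff: Ivy is ranked above Liam on 17 ballots, Liam above Ivy on 20.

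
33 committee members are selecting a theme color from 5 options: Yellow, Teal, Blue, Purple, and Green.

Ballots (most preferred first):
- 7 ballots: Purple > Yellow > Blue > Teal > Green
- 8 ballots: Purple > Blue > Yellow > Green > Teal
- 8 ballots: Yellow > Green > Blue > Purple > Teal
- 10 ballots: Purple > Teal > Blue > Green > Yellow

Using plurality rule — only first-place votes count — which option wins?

Purple

First-place votes: Yellow 8, Teal 0, Blue 0, Purple 25, Green 0.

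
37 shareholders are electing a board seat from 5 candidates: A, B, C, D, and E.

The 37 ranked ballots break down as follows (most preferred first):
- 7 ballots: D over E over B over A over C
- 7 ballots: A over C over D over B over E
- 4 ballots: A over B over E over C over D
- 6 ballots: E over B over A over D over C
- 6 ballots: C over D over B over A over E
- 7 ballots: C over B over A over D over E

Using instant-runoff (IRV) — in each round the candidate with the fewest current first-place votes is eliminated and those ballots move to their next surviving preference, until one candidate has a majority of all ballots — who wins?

Round 1: A 11, B 0, C 13, D 7, E 6. B eliminated.
Round 2: A 11, C 13, D 7, E 6. E eliminated.
Round 3: A 17, C 13, D 7. D eliminated.
Round 4: A 24, C 13. A has a majority (≥19).

A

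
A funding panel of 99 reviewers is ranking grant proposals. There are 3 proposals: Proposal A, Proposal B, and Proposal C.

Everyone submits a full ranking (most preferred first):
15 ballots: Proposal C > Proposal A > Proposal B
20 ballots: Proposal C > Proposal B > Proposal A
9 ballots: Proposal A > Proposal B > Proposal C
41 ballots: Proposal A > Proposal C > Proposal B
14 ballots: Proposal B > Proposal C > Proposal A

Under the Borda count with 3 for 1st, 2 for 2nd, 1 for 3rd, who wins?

Proposal C

Proposal A: 15×2 + 20×1 + 9×3 + 41×3 + 14×1 = 214
Proposal B: 15×1 + 20×2 + 9×2 + 41×1 + 14×3 = 156
Proposal C: 15×3 + 20×3 + 9×1 + 41×2 + 14×2 = 224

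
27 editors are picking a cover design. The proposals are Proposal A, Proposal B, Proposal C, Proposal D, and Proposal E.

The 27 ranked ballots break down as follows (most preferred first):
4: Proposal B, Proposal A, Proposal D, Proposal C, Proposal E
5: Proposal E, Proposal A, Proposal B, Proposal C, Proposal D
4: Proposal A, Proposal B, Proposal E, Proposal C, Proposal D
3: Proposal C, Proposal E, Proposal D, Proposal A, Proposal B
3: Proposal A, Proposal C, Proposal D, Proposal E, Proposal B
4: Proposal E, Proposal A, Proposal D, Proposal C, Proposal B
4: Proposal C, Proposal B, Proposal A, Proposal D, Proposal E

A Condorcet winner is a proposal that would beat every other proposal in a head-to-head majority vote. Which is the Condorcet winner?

Proposal A

Proposal A vs Proposal B: 19–8
Proposal A vs Proposal C: 20–7
Proposal A vs Proposal D: 24–3
Proposal A vs Proposal E: 15–12
Proposal A beats every other proposal.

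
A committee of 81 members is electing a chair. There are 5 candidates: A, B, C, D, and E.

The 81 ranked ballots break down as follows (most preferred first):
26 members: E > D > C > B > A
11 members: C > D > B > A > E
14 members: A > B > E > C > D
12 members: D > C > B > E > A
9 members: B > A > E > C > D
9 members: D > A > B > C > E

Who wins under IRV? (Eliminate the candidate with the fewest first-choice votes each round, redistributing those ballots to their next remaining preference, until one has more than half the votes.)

E

Round 1: A 14, B 9, C 11, D 21, E 26. B eliminated.
Round 2: A 23, C 11, D 21, E 26. C eliminated.
Round 3: A 23, D 32, E 26. A eliminated.
Round 4: D 32, E 49. E has a majority (≥41).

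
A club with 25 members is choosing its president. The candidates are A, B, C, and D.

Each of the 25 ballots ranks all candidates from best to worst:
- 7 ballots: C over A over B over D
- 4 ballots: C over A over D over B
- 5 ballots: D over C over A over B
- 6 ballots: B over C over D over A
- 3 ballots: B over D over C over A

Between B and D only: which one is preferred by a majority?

B is ranked above D on 16 ballots; D above B on 9.

B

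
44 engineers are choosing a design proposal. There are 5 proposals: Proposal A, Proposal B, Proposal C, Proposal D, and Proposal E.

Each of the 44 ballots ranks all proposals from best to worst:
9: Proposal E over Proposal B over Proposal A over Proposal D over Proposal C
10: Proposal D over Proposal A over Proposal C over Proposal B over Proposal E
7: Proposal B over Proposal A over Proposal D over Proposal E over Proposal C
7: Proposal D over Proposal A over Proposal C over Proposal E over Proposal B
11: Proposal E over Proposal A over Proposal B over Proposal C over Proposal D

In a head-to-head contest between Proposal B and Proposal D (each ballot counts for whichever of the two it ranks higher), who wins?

Proposal B is ranked above Proposal D on 27 ballots; Proposal D above Proposal B on 17.

Proposal B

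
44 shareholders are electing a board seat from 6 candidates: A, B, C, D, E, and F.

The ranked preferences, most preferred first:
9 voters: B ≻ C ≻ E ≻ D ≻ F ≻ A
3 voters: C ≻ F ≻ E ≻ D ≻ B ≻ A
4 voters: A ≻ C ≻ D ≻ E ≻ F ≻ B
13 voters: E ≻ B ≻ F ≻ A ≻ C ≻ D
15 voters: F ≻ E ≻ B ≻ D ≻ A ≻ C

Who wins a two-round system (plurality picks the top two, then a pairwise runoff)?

E

Round 1 first-place votes: A 4, B 9, C 3, D 0, E 13, F 15. F and E advance.
Runoff: F is ranked above E on 18 ballots, E above F on 26.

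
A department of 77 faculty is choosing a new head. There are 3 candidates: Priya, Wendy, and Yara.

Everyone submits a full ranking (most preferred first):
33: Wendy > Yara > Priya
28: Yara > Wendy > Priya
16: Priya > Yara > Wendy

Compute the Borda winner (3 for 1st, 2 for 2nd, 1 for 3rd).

Priya: 33×1 + 28×1 + 16×3 = 109
Wendy: 33×3 + 28×2 + 16×1 = 171
Yara: 33×2 + 28×3 + 16×2 = 182

Yara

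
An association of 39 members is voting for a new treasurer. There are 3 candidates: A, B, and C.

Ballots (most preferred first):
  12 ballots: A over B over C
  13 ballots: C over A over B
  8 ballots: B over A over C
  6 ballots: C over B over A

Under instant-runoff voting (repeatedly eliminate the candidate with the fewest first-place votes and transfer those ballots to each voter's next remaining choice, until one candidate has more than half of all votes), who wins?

A

Round 1: A 12, B 8, C 19. B eliminated.
Round 2: A 20, C 19. A has a majority (≥20).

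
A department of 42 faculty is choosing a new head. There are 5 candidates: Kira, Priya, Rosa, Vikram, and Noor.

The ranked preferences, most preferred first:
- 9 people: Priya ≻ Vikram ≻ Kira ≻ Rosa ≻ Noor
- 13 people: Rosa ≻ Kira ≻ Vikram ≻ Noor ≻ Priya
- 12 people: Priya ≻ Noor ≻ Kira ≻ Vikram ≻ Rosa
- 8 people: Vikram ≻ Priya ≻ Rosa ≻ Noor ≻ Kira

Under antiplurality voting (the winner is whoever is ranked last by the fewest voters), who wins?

Vikram

Last-place votes: Kira 8, Priya 13, Rosa 12, Vikram 0, Noor 9.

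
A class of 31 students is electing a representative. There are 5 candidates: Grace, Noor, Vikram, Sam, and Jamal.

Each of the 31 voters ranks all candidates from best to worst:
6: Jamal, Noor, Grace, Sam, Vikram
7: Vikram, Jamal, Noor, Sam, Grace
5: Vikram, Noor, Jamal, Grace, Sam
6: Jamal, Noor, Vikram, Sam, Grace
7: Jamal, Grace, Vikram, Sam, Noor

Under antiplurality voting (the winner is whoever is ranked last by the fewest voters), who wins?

Jamal

Last-place votes: Grace 13, Noor 7, Vikram 6, Sam 5, Jamal 0.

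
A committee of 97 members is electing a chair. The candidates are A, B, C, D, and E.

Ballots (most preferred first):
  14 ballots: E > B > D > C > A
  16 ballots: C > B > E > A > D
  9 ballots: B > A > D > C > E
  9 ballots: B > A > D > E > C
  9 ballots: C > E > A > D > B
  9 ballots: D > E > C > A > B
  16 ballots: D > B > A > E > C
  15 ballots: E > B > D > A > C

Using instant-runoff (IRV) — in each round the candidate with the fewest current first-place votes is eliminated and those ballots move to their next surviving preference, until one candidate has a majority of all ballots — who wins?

Round 1: A 0, B 18, C 25, D 25, E 29. A eliminated.
Round 2: B 18, C 25, D 25, E 29. B eliminated.
Round 3: C 25, D 43, E 29. C eliminated.
Round 4: D 43, E 54. E has a majority (≥49).

E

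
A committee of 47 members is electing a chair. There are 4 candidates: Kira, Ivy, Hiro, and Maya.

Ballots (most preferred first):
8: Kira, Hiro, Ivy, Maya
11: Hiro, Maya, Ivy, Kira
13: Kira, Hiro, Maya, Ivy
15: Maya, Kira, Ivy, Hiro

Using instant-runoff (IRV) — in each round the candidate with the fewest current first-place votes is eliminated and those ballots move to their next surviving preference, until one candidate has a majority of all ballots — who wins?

Maya

Round 1: Kira 21, Ivy 0, Hiro 11, Maya 15. Ivy eliminated.
Round 2: Kira 21, Hiro 11, Maya 15. Hiro eliminated.
Round 3: Kira 21, Maya 26. Maya has a majority (≥24).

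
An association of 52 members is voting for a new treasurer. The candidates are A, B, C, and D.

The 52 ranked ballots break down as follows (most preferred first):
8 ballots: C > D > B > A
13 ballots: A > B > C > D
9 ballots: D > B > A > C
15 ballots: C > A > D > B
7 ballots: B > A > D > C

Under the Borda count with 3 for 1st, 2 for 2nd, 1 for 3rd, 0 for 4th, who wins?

A

A: 8×0 + 13×3 + 9×1 + 15×2 + 7×2 = 92
B: 8×1 + 13×2 + 9×2 + 15×0 + 7×3 = 73
C: 8×3 + 13×1 + 9×0 + 15×3 + 7×0 = 82
D: 8×2 + 13×0 + 9×3 + 15×1 + 7×1 = 65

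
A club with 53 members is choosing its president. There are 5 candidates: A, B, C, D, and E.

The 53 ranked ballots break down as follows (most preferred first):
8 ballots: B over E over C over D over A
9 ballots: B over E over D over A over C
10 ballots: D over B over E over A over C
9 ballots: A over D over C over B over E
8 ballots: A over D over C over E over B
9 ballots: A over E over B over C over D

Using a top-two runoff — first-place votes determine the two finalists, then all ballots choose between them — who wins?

B

Round 1 first-place votes: A 26, B 17, C 0, D 10, E 0. A and B advance.
Runoff: A is ranked above B on 26 ballots, B above A on 27.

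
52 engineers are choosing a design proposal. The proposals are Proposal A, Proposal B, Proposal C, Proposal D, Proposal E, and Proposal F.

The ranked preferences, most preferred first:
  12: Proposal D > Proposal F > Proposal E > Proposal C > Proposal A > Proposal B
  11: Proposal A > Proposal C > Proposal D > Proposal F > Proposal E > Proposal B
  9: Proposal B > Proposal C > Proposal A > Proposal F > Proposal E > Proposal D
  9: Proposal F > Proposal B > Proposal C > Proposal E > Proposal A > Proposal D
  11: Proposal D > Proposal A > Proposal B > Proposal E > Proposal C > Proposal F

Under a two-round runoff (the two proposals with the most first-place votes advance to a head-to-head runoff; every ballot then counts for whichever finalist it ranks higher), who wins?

Proposal A

Round 1 first-place votes: Proposal A 11, Proposal B 9, Proposal C 0, Proposal D 23, Proposal E 0, Proposal F 9. Proposal D and Proposal A advance.
Runoff: Proposal D is ranked above Proposal A on 23 ballots, Proposal A above Proposal D on 29.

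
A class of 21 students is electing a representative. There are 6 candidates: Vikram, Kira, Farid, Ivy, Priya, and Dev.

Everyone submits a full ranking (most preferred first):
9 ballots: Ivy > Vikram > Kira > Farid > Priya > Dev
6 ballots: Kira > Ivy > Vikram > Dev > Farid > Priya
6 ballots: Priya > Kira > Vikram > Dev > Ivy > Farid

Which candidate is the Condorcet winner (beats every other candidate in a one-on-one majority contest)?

Kira vs Vikram: 12–9
Kira vs Farid: 21–0
Kira vs Ivy: 12–9
Kira vs Priya: 15–6
Kira vs Dev: 21–0
Kira beats every other candidate.

Kira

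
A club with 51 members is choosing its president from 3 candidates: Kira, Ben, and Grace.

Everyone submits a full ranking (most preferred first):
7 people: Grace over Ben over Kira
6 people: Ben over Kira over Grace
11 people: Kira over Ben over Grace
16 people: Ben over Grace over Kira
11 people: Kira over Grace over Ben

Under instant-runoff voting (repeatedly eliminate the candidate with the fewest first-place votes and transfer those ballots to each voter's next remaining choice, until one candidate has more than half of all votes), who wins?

Round 1: Kira 22, Ben 22, Grace 7. Grace eliminated.
Round 2: Kira 22, Ben 29. Ben has a majority (≥26).

Ben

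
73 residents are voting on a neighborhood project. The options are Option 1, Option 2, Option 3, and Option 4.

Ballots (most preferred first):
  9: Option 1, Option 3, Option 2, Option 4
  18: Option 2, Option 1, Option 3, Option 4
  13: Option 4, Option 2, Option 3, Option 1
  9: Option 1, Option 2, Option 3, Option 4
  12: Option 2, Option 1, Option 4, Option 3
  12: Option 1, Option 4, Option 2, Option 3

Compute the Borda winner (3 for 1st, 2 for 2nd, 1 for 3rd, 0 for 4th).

Option 1: 9×3 + 18×2 + 13×0 + 9×3 + 12×2 + 12×3 = 150
Option 2: 9×1 + 18×3 + 13×2 + 9×2 + 12×3 + 12×1 = 155
Option 3: 9×2 + 18×1 + 13×1 + 9×1 + 12×0 + 12×0 = 58
Option 4: 9×0 + 18×0 + 13×3 + 9×0 + 12×1 + 12×2 = 75

Option 2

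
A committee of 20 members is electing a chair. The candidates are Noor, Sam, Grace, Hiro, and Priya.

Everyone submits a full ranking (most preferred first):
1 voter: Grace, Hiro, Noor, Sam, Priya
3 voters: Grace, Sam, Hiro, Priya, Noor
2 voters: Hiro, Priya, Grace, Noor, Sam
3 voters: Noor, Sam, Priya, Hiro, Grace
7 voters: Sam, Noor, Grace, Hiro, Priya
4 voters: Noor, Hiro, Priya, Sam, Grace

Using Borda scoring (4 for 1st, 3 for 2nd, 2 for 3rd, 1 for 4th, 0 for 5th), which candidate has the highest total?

Noor: 1×2 + 3×0 + 2×1 + 3×4 + 7×3 + 4×4 = 53
Sam: 1×1 + 3×3 + 2×0 + 3×3 + 7×4 + 4×1 = 51
Grace: 1×4 + 3×4 + 2×2 + 3×0 + 7×2 + 4×0 = 34
Hiro: 1×3 + 3×2 + 2×4 + 3×1 + 7×1 + 4×3 = 39
Priya: 1×0 + 3×1 + 2×3 + 3×2 + 7×0 + 4×2 = 23

Noor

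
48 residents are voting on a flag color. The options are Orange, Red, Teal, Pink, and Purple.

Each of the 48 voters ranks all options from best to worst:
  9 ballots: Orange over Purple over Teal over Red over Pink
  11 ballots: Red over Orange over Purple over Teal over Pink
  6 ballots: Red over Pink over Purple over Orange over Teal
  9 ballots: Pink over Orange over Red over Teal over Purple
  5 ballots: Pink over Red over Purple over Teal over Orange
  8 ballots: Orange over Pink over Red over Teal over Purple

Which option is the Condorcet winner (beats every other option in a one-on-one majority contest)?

Orange vs Red: 26–22
Orange vs Teal: 43–5
Orange vs Pink: 28–20
Orange vs Purple: 37–11
Orange beats every other option.

Orange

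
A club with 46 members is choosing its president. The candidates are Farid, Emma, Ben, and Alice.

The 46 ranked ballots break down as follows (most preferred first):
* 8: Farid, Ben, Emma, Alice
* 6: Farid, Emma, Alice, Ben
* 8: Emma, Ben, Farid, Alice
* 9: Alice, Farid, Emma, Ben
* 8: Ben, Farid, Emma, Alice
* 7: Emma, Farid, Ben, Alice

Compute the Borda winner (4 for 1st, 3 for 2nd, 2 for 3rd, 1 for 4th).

Farid: 8×4 + 6×4 + 8×2 + 9×3 + 8×3 + 7×3 = 144
Emma: 8×2 + 6×3 + 8×4 + 9×2 + 8×2 + 7×4 = 128
Ben: 8×3 + 6×1 + 8×3 + 9×1 + 8×4 + 7×2 = 109
Alice: 8×1 + 6×2 + 8×1 + 9×4 + 8×1 + 7×1 = 79

Farid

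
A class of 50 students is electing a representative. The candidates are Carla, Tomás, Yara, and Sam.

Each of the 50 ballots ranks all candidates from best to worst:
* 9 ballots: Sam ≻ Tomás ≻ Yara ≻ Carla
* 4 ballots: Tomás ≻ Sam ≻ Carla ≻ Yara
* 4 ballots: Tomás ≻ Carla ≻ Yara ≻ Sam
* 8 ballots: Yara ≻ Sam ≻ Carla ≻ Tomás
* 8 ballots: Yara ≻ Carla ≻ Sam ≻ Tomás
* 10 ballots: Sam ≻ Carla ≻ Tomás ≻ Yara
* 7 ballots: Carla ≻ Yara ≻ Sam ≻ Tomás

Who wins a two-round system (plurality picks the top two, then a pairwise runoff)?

Yara

Round 1 first-place votes: Carla 7, Tomás 8, Yara 16, Sam 19. Sam and Yara advance.
Runoff: Sam is ranked above Yara on 23 ballots, Yara above Sam on 27.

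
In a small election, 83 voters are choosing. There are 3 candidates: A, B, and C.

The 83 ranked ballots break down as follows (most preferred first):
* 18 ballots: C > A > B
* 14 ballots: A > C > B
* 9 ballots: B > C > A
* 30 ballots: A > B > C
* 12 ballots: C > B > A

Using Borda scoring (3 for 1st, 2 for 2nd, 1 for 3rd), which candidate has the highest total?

A: 18×2 + 14×3 + 9×1 + 30×3 + 12×1 = 189
B: 18×1 + 14×1 + 9×3 + 30×2 + 12×2 = 143
C: 18×3 + 14×2 + 9×2 + 30×1 + 12×3 = 166

A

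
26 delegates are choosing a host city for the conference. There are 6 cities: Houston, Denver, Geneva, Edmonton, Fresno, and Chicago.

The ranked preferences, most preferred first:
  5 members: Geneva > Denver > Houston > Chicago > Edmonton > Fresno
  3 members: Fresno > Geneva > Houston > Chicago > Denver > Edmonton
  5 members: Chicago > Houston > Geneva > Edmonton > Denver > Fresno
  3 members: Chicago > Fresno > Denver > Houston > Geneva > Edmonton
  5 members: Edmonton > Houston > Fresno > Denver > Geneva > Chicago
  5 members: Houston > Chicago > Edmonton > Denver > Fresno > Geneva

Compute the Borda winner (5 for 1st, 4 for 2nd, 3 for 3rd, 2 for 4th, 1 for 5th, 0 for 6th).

Houston: 5×3 + 3×3 + 5×4 + 3×2 + 5×4 + 5×5 = 95
Denver: 5×4 + 3×1 + 5×1 + 3×3 + 5×2 + 5×2 = 57
Geneva: 5×5 + 3×4 + 5×3 + 3×1 + 5×1 + 5×0 = 60
Edmonton: 5×1 + 3×0 + 5×2 + 3×0 + 5×5 + 5×3 = 55
Fresno: 5×0 + 3×5 + 5×0 + 3×4 + 5×3 + 5×1 = 47
Chicago: 5×2 + 3×2 + 5×5 + 3×5 + 5×0 + 5×4 = 76

Houston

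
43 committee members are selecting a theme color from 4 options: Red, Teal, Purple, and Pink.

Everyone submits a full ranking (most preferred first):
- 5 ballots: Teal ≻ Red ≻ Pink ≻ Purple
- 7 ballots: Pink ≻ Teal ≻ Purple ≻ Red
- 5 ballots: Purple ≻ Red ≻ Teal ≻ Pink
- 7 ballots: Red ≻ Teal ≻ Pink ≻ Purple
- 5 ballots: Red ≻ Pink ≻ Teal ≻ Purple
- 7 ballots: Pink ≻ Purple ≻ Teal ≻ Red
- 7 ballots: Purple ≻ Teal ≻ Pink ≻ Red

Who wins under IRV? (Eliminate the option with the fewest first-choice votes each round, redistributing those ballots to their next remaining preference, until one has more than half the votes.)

Red

Round 1: Red 12, Teal 5, Purple 12, Pink 14. Teal eliminated.
Round 2: Red 17, Purple 12, Pink 14. Purple eliminated.
Round 3: Red 22, Pink 21. Red has a majority (≥22).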